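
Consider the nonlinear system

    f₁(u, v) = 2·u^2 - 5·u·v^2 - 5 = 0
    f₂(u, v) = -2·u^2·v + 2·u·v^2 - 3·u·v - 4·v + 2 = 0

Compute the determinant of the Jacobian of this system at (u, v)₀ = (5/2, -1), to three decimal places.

J = [[4·u - 5·v^2, -10·u·v], [-4·u·v + 2·v^2 - 3·v, -2·u^2 + 4·u·v - 3·u - 4]].
At the point, J = [[5.000, 25.000], [15.000, -34.000]].
det J = -545.000.

-545.000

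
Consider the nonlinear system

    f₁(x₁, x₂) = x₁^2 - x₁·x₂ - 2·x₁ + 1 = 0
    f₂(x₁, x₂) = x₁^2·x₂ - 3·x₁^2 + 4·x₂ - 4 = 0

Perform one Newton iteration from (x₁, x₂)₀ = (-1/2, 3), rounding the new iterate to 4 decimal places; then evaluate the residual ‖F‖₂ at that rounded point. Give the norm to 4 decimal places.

1.1960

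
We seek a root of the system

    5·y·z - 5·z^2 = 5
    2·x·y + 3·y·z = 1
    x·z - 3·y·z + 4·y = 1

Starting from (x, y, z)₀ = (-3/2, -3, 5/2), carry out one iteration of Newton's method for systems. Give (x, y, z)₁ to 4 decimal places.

(-5.6236, -18.9023, -4.3132)

At (-3/2, -3, 5/2): F = (-73.7500, -14.5000, 5.7500).
Jacobian J = [[0, 5·z, 5·y - 10·z], [2·y, 2·x + 3·z, 3·y], [z, -3·z + 4, x - 3·y]].
At the point, J = [[0.0000, 12.5000, -40.0000], [-6.0000, 4.5000, -9.0000], [2.5000, -3.5000, 7.5000]] (det J = -108.7500).
Solving J·Δ = −F gives Δ = (-4.1236, -15.9023, -6.8132).
Then the next iterate is (x, y, z)₁ = (-5.6236, -18.9023, -4.3132).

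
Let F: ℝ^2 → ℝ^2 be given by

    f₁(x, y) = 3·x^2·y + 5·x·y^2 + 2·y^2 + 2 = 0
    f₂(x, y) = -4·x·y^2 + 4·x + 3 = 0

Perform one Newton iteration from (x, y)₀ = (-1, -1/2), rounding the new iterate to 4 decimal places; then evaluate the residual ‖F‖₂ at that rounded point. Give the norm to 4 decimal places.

0.0103

At (-1, -1/2): F = (-0.2500, 0.0000).
Jacobian J = [[6·x·y + 5·y^2, 3·x^2 + 10·x·y + 4·y], [-4·y^2 + 4, -8·x·y]].
At the point, J = [[4.2500, 6.0000], [3.0000, -4.0000]] (det J = -35.0000).
Solving J·Δ = −F gives Δ = (0.0286, 0.0214).
Then the next iterate is (x, y)₁ = (-0.9714, -0.4786).
Re-evaluating at (-0.9714, -0.4786): F = (-0.009265, 0.004428), so ‖F‖₂ = 0.0103.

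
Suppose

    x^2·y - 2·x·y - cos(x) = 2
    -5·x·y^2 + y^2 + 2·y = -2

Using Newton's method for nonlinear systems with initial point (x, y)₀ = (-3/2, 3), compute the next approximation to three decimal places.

At (-3/2, 3): F = (13.67926, 84.500).
Jacobian J = [[2·x·y - 2·y + sin(x), x^2 - 2·x], [-5·y^2, -10·x·y + 2·y + 2]].
At the point, J = [[-15.99749, 5.250], [-45.000, 53.000]] (det J = -611.61723).
Solving J·Δ = −F gives Δ = (0.460, -1.204).
Then the next iterate is (x, y)₁ = (-1.040, 1.796).

(-1.040, 1.796)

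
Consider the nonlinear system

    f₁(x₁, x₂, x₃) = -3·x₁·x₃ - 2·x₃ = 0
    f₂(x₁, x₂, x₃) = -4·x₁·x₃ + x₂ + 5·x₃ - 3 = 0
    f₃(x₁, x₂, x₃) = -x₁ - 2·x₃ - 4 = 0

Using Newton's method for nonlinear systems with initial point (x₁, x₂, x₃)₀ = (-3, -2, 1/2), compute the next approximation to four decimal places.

(-3.7000, 4.1500, -0.1500)

At (-3, -2, 1/2): F = (3.5000, 3.5000, -2.0000).
Jacobian J = [[-3·x₃, 0, -3·x₁ - 2], [-4·x₃, 1, -4·x₁ + 5], [-1, 0, -2]].
At the point, J = [[-1.5000, 0.0000, 7.0000], [-2.0000, 1.0000, 17.0000], [-1.0000, 0.0000, -2.0000]] (det J = 10.0000).
Solving J·Δ = −F gives Δ = (-0.7000, 6.1500, -0.6500).
Then the next iterate is (x₁, x₂, x₃)₁ = (-3.7000, 4.1500, -0.1500).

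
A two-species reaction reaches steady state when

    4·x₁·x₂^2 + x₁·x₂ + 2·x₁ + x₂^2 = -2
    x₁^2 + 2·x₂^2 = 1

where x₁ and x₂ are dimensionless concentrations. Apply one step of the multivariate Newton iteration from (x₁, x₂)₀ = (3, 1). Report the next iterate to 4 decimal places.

(1.6712, 0.4932)

At (3, 1): F = (24.0000, 10.0000).
Jacobian J = [[4·x₂^2 + x₂ + 2, 8·x₁·x₂ + x₁ + 2·x₂], [2·x₁, 4·x₂]].
At the point, J = [[7.0000, 29.0000], [6.0000, 4.0000]] (det J = -146.0000).
Solving J·Δ = −F gives Δ = (-1.3288, -0.5068).
Then the next iterate is (x₁, x₂)₁ = (1.6712, 0.4932).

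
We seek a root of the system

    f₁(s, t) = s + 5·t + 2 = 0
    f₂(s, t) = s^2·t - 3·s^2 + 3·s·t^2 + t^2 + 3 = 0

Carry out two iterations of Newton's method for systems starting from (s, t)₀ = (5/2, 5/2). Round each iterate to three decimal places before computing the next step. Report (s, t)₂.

(11.471, -2.694)

At (5/2, 5/2): F = (17.000, 53.000).
Jacobian J = [[1, 5], [2·s·t - 6·s + 3·t^2, s^2 + 6·s·t + 2·t]].
At the point, J = [[1.000, 5.000], [16.250, 48.750]] (det J = -32.500).
Solving J·Δ = −F gives Δ = (17.346, -6.869).
Then the next iterate is (s, t)₁ = (19.846, -4.369).
Round to (19.846, -4.369) and repeat: F = (0.001, -1743.82263), J = [[1.000, 5.000], [-235.22586, -135.11733]].
Δ = (-8.375, 1.675), so (s, t)₂ = (11.471, -2.694).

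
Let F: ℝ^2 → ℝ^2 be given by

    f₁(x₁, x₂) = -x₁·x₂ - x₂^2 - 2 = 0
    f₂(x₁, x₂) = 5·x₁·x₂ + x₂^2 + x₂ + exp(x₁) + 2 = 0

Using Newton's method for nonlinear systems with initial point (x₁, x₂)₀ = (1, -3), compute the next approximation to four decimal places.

(0.6514, -1.1908)

At (1, -3): F = (-8.0000, -4.281718).
Jacobian J = [[-x₂, -x₁ - 2·x₂], [5·x₂ + exp(x₁), 5·x₁ + 2·x₂ + 1]].
At the point, J = [[3.0000, 5.0000], [-12.281718, 0.0000]] (det J = 61.408591).
Solving J·Δ = −F gives Δ = (-0.3486, 1.8092).
Then the next iterate is (x₁, x₂)₁ = (0.6514, -1.1908).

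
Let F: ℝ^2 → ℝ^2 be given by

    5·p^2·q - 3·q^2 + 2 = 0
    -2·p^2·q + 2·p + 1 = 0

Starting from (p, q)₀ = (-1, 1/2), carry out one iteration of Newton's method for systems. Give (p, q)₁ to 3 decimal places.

(0.750, 3.000)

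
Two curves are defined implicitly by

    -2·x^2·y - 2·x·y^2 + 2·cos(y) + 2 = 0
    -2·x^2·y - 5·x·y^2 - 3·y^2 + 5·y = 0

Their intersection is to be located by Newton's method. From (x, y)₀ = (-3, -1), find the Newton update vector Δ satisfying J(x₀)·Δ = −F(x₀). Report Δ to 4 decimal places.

At (-3, -1): F = (27.080605, 25.0000).
Jacobian J = [[-4·x·y - 2·y^2, -2·x^2 - 4·x·y - 2·sin(y)], [-4·x·y - 5·y^2, -2·x^2 - 10·x·y - 6·y + 5]].
At the point, J = [[-14.0000, -28.317058], [-17.0000, -37.0000]] (det J = 36.610013).
Solving J·Δ = −F gives Δ = (8.0321, -3.0148).

(8.0321, -3.0148)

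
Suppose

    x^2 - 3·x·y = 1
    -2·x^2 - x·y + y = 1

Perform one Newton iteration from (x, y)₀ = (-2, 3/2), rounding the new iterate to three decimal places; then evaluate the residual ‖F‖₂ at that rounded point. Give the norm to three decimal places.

At (-2, 3/2): F = (12.000, -4.500).
Jacobian J = [[2·x - 3·y, -3·x], [-4·x - y, -x + 1]].
At the point, J = [[-8.500, 6.000], [6.500, 3.000]] (det J = -64.500).
Solving J·Δ = −F gives Δ = (0.977, -0.616).
Then the next iterate is (x, y)₁ = (-1.023, 0.884).
Re-evaluating at (-1.023, 0.884): F = (2.75953, -1.30473), so ‖F‖₂ = 3.052.

3.052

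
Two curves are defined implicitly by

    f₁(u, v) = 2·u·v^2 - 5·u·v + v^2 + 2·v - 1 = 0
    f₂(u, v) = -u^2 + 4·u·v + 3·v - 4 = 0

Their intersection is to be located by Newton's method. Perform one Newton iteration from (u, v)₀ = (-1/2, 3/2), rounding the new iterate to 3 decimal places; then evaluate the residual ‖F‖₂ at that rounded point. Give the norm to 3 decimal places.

At (-1/2, 3/2): F = (5.750, -2.750).
Jacobian J = [[2·v^2 - 5·v, 4·u·v - 5·u + 2·v + 2], [-2·u + 4·v, 4·u + 3]].
At the point, J = [[-3.000, 4.500], [7.000, 1.000]] (det J = -34.500).
Solving J·Δ = −F gives Δ = (0.525, -0.928).
Then the next iterate is (u, v)₁ = (0.025, 0.572).
Re-evaluating at (0.025, 0.572): F = (0.41604, -2.22743), so ‖F‖₂ = 2.266.

2.266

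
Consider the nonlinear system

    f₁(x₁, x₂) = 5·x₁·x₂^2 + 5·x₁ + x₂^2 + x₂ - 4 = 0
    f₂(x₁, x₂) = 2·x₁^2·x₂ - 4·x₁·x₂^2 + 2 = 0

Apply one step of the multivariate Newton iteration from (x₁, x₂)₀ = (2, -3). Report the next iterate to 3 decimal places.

(1.638, -1.709)

At (2, -3): F = (102.000, -94.000).
Jacobian J = [[5·x₂^2 + 5, 10·x₁·x₂ + 2·x₂ + 1], [4·x₁·x₂ - 4·x₂^2, 2·x₁^2 - 8·x₁·x₂]].
At the point, J = [[50.000, -65.000], [-60.000, 56.000]] (det J = -1100.000).
Solving J·Δ = −F gives Δ = (-0.362, 1.291).
Then the next iterate is (x₁, x₂)₁ = (1.638, -1.709).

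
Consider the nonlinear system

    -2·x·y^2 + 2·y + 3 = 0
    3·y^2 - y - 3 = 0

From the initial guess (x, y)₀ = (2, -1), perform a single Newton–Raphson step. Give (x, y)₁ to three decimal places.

At (2, -1): F = (-3.000, 1.000).
Jacobian J = [[-2·y^2, -4·x·y + 2], [0, 6·y - 1]].
At the point, J = [[-2.000, 10.000], [0.000, -7.000]] (det J = 14.000).
Solving J·Δ = −F gives Δ = (-0.786, 0.143).
Then the next iterate is (x, y)₁ = (1.214, -0.857).

(1.214, -0.857)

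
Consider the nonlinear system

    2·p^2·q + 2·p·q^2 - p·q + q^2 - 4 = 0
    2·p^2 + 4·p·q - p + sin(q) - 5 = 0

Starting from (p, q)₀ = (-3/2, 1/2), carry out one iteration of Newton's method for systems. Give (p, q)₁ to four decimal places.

At (-3/2, 1/2): F = (-1.5000, -1.520574).
Jacobian J = [[4·p·q + 2·q^2 - q, 2·p^2 + 4·p·q - p + 2·q], [4·p + 4·q - 1, 4·p + cos(q)]].
At the point, J = [[-3.0000, 4.0000], [-5.0000, -5.122417]] (det J = 35.367252).
Solving J·Δ = −F gives Δ = (-0.3892, 0.0831).
Then the next iterate is (p, q)₁ = (-1.8892, 0.5831).

(-1.8892, 0.5831)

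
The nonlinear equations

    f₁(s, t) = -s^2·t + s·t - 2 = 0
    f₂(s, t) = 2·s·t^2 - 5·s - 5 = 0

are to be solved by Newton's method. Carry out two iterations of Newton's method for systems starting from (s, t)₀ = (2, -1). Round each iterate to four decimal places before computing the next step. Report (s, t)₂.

(1.6815, -1.9662)

At (2, -1): F = (0.0000, -11.0000).
Jacobian J = [[-2·s·t + t, -s^2 + s], [2·t^2 - 5, 4·s·t]].
At the point, J = [[3.0000, -2.0000], [-3.0000, -8.0000]] (det J = -30.0000).
Solving J·Δ = −F gives Δ = (-0.7333, -1.1000).
Then the next iterate is (s, t)₁ = (1.2667, -2.1000).
Round to (1.2667, -2.1000) and repeat: F = (-1.290559, -0.161206), J = [[3.220140, -0.337829], [3.8200, -10.640280]].
Δ = (0.4148, 0.1338), so (s, t)₂ = (1.6815, -1.9662).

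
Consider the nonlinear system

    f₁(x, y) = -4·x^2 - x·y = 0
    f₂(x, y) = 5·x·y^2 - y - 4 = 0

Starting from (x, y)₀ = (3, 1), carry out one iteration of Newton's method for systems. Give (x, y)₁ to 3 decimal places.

(1.449, 0.923)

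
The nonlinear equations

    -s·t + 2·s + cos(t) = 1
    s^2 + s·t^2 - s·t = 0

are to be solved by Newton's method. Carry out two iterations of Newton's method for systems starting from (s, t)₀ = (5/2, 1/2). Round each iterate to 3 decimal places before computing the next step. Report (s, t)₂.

At (5/2, 1/2): F = (3.62758, 5.625).
Jacobian J = [[-t + 2, -s - sin(t)], [2·s + t^2 - t, 2·s·t - s]].
At the point, J = [[1.500, -2.97943], [4.750, 0.000]] (det J = 14.15227).
Solving J·Δ = −F gives Δ = (-1.184, 0.621).
Then the next iterate is (s, t)₁ = (1.316, 1.121).
Round to (1.316, 1.121) and repeat: F = (0.59155, 1.91036), J = [[0.879, -2.21654], [2.76764, 1.63447]].
Δ = (-0.687, -0.006), so (s, t)₂ = (0.629, 1.115).

(0.629, 1.115)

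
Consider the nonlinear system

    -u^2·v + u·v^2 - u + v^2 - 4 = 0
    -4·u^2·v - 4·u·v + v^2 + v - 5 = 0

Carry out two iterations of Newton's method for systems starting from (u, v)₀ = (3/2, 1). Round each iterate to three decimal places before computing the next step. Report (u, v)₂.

(0.090, 2.055)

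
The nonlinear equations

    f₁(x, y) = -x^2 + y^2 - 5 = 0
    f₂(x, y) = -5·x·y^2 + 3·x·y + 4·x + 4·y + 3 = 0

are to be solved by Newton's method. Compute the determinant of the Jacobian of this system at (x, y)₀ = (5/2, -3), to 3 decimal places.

J = [[-2·x, 2·y], [-5·y^2 + 3·y + 4, -10·x·y + 3·x + 4]].
At the point, J = [[-5.000, -6.000], [-50.000, 86.500]].
det J = -732.500.

-732.500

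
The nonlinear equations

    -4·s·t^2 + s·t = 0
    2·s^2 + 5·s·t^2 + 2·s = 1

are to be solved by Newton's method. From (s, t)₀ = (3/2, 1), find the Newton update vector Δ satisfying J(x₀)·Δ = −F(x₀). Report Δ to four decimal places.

(-0.8689, -0.1803)

At (3/2, 1): F = (-4.5000, 14.0000).
Jacobian J = [[-4·t^2 + t, -8·s·t + s], [4·s + 5·t^2 + 2, 10·s·t]].
At the point, J = [[-3.0000, -10.5000], [13.0000, 15.0000]] (det J = 91.5000).
Solving J·Δ = −F gives Δ = (-0.8689, -0.1803).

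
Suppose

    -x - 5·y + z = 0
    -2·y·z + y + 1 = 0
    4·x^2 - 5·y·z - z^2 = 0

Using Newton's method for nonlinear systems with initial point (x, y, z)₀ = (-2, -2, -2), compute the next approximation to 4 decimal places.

(-1.4054, -0.1351, -2.0811)

At (-2, -2, -2): F = (10.0000, -9.0000, -8.0000).
Jacobian J = [[-1, -5, 1], [0, -2·z + 1, -2·y], [8·x, -5·z, -5·y - 2·z]].
At the point, J = [[-1.0000, -5.0000, 1.0000], [0.0000, 5.0000, 4.0000], [-16.0000, 10.0000, 14.0000]] (det J = 370.0000).
Solving J·Δ = −F gives Δ = (0.5946, 1.8649, -0.0811).
Then the next iterate is (x, y, z)₁ = (-1.4054, -0.1351, -2.0811).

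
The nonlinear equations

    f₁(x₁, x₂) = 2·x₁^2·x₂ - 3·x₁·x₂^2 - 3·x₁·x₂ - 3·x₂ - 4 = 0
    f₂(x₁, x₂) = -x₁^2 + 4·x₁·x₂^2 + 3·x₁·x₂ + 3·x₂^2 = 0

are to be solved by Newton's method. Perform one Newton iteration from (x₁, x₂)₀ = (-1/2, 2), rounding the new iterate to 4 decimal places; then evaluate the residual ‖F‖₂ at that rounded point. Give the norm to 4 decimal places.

At (-1/2, 2): F = (0.0000, 0.7500).
Jacobian J = [[4·x₁·x₂ - 3·x₂^2 - 3·x₂, 2·x₁^2 - 6·x₁·x₂ - 3·x₁ - 3], [-2·x₁ + 4·x₂^2 + 3·x₂, 8·x₁·x₂ + 3·x₁ + 6·x₂]].
At the point, J = [[-22.0000, 5.0000], [23.0000, 2.5000]] (det J = -170.0000).
Solving J·Δ = −F gives Δ = (-0.0221, -0.0971).
Then the next iterate is (x₁, x₂)₁ = (-0.5221, 1.9029).
Re-evaluating at (-0.5221, 1.9029): F = (-0.019154, 0.047829), so ‖F‖₂ = 0.0515.

0.0515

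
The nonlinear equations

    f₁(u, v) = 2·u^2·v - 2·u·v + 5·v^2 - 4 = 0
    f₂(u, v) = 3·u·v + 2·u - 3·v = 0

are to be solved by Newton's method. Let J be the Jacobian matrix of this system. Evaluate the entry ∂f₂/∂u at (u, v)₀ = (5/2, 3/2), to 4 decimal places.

∂f₂/∂u = 3·v + 2.
At (5/2, 3/2) this is 6.5000.

6.5000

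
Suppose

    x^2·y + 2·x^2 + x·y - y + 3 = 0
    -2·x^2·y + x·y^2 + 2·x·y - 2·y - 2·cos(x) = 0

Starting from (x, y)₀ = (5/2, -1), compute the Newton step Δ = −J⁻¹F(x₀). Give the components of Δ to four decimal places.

(-1.5894, -0.1797)

At (5/2, -1): F = (7.7500, 13.602287).
Jacobian J = [[2·x·y + 4·x + y, x^2 + x - 1], [-4·x·y + y^2 + 2·y + 2·sin(x), -2·x^2 + 2·x·y + 2·x - 2]].
At the point, J = [[4.0000, 7.7500], [10.196944, -14.5000]] (det J = -137.026318).
Solving J·Δ = −F gives Δ = (-1.5894, -0.1797).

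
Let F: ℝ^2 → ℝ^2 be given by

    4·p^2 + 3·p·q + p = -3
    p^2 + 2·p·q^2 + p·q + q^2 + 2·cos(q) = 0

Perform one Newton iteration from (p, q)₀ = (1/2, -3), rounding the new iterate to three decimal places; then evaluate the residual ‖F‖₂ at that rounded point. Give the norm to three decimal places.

14.186

At (1/2, -3): F = (0.000, 14.77002).
Jacobian J = [[8·p + 3·q + 1, 3·p], [2·p + 2·q^2 + q, 4·p·q + p + 2·q - 2·sin(q)]].
At the point, J = [[-4.000, 1.500], [16.000, -11.21776]] (det J = 20.87104).
Solving J·Δ = −F gives Δ = (1.062, 2.831).
Then the next iterate is (p, q)₁ = (1.562, -0.169).
Re-evaluating at (1.562, -0.169): F = (13.52944, 4.26516), so ‖F‖₂ = 14.186.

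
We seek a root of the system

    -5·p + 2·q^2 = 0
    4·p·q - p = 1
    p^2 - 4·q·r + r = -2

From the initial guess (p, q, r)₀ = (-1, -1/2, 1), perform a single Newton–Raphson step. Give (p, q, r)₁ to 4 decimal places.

(0.2857, -0.9643, -0.7619)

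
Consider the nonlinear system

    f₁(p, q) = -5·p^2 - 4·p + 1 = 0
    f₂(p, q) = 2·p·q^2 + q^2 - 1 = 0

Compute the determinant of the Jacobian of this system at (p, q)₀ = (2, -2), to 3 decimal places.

J = [[-10·p - 4, 0], [2·q^2, 4·p·q + 2·q]].
At the point, J = [[-24.000, 0.000], [8.000, -20.000]].
det J = 480.000.

480.000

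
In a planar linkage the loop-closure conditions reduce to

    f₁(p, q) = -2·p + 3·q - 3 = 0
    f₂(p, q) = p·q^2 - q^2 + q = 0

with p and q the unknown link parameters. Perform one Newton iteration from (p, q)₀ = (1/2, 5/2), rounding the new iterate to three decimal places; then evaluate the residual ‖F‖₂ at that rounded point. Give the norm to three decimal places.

0.179

At (1/2, 5/2): F = (3.500, -0.625).
Jacobian J = [[-2, 3], [q^2, 2·p·q - 2·q + 1]].
At the point, J = [[-2.000, 3.000], [6.250, -1.500]] (det J = -15.750).
Solving J·Δ = −F gives Δ = (-0.214, -1.310).
Then the next iterate is (p, q)₁ = (0.286, 1.190).
Re-evaluating at (0.286, 1.190): F = (-0.002, 0.17890), so ‖F‖₂ = 0.179.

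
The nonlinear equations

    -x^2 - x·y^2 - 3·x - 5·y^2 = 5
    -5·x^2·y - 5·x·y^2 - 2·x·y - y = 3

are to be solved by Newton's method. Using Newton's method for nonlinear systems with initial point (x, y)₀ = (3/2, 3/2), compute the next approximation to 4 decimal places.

At (3/2, 3/2): F = (-26.3750, -42.7500).
Jacobian J = [[-2·x - y^2 - 3, -2·x·y - 10·y], [-10·x·y - 5·y^2 - 2·y, -5·x^2 - 10·x·y - 2·x - 1]].
At the point, J = [[-8.2500, -19.5000], [-36.7500, -37.7500]] (det J = -405.1875).
Solving J·Δ = −F gives Δ = (0.3999, -1.5217).
Then the next iterate is (x, y)₁ = (1.8999, -0.0217).

(1.8999, -0.0217)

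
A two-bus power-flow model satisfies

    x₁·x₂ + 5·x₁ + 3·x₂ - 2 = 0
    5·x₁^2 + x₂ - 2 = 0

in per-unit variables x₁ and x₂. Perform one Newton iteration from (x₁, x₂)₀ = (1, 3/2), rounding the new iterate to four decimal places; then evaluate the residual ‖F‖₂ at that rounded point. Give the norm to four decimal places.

0.6061

At (1, 3/2): F = (9.0000, 4.5000).
Jacobian J = [[x₂ + 5, x₁ + 3], [10·x₁, 1]].
At the point, J = [[6.5000, 4.0000], [10.0000, 1.0000]] (det J = -33.5000).
Solving J·Δ = −F gives Δ = (-0.2687, -1.8134).
Then the next iterate is (x₁, x₂)₁ = (0.7313, -0.3134).
Re-evaluating at (0.7313, -0.3134): F = (0.487111, 0.360598), so ‖F‖₂ = 0.6061.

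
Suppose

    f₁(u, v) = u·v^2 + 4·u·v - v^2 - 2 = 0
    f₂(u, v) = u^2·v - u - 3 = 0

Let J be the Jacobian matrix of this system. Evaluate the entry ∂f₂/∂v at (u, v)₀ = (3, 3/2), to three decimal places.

∂f₂/∂v = u^2.
At (3, 3/2) this is 9.000.

9.000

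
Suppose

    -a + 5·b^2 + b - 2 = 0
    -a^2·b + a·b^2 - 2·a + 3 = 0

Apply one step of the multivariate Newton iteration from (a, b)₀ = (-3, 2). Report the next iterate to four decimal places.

(-3.1538, 0.8974)

At (-3, 2): F = (23.0000, -21.0000).
Jacobian J = [[-1, 10·b + 1], [-2·a·b + b^2 - 2, -a^2 + 2·a·b]].
At the point, J = [[-1.0000, 21.0000], [14.0000, -21.0000]] (det J = -273.0000).
Solving J·Δ = −F gives Δ = (-0.1538, -1.1026).
Then the next iterate is (a, b)₁ = (-3.1538, 0.8974).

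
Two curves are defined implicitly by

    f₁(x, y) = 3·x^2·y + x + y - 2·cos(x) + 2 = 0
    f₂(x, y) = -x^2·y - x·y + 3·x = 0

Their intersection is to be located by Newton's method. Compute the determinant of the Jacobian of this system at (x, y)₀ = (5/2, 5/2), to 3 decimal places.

-110.348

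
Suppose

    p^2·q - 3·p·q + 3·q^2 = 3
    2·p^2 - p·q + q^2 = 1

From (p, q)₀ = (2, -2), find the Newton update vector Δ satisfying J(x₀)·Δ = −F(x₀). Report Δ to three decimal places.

(-0.868, 1.053)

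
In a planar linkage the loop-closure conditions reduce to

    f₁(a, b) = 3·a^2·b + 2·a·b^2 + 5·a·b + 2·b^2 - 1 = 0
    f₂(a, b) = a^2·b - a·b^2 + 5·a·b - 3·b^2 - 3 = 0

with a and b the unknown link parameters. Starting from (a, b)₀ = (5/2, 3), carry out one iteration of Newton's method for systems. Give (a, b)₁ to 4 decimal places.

(1.5587, 1.8760)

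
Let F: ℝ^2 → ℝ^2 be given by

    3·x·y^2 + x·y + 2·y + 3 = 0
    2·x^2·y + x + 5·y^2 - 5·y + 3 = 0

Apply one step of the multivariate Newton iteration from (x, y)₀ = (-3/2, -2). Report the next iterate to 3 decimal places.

At (-3/2, -2): F = (-16.000, 22.500).
Jacobian J = [[3·y^2 + y, 6·x·y + x + 2], [4·x·y + 1, 2·x^2 + 10·y - 5]].
At the point, J = [[10.000, 18.500], [13.000, -20.500]] (det J = -445.500).
Solving J·Δ = −F gives Δ = (-0.198, 0.972).
Then the next iterate is (x, y)₁ = (-1.698, -1.028).

(-1.698, -1.028)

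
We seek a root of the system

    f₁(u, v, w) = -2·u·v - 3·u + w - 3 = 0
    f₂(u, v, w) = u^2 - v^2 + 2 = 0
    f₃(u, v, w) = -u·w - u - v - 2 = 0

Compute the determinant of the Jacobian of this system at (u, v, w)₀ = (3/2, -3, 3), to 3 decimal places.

J = [[-2·v - 3, -2·u, 1], [2·u, -2·v, 0], [-w - 1, -1, -u]].
At the point, J = [[3.000, -3.000, 1.000], [3.000, 6.000, 0.000], [-4.000, -1.000, -1.500]].
det J = -19.500.

-19.500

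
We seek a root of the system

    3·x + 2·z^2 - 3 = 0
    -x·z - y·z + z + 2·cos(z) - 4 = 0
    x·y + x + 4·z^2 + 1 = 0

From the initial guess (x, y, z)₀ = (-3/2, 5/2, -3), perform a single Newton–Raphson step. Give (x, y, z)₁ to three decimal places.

(6.672, -3.953, -0.082)

At (-3/2, 5/2, -3): F = (10.500, -5.97998, 31.750).
Jacobian J = [[3, 0, 4·z], [-z, -z, -x - y - 2·sin(z) + 1], [y + 1, x, 8·z]].
At the point, J = [[3.000, 0.000, -12.000], [3.000, 3.000, 0.28224], [3.500, -1.500, -24.000]] (det J = -34.72992).
Solving J·Δ = −F gives Δ = (8.172, -6.453, 2.918).
Then the next iterate is (x, y, z)₁ = (6.672, -3.953, -0.082).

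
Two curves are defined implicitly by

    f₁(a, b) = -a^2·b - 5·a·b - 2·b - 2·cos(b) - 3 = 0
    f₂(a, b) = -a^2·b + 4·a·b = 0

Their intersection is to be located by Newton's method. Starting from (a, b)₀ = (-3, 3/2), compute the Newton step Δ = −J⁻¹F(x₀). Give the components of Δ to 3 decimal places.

(1.061, -0.742)

At (-3, 3/2): F = (2.85853, -31.500).
Jacobian J = [[-2·a·b - 5·b, -a^2 - 5·a + 2·sin(b) - 2], [-2·a·b + 4·b, -a^2 + 4·a]].
At the point, J = [[1.500, 5.99499], [15.000, -21.000]] (det J = -121.42485).
Solving J·Δ = −F gives Δ = (1.061, -0.742).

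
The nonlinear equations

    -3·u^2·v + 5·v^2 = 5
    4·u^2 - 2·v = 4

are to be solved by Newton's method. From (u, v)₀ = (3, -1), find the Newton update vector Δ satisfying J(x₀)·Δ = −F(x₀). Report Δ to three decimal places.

(-1.413, 0.042)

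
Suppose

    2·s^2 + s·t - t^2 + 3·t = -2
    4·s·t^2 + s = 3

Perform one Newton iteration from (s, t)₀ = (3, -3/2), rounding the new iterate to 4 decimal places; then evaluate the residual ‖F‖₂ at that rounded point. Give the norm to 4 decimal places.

7.5774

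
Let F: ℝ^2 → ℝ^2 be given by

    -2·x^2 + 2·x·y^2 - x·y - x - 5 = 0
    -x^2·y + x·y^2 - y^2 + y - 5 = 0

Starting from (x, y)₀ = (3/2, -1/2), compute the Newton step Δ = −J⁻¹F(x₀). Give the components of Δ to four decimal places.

At (3/2, -1/2): F = (-9.5000, -4.2500).
Jacobian J = [[-4·x + 2·y^2 - y - 1, 4·x·y - x], [-2·x·y + y^2, -x^2 + 2·x·y - 2·y + 1]].
At the point, J = [[-6.0000, -4.5000], [1.7500, -1.7500]] (det J = 18.3750).
Solving J·Δ = −F gives Δ = (0.1361, -2.2925).

(0.1361, -2.2925)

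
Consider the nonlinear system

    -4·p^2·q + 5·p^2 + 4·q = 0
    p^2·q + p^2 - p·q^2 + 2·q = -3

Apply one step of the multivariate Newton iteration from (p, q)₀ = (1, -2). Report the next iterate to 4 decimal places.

At (1, -2): F = (5.0000, -6.0000).
Jacobian J = [[-8·p·q + 10·p, -4·p^2 + 4], [2·p·q + 2·p - q^2, p^2 - 2·p·q + 2]].
At the point, J = [[26.0000, 0.0000], [-6.0000, 7.0000]] (det J = 182.0000).
Solving J·Δ = −F gives Δ = (-0.1923, 0.6923).
Then the next iterate is (p, q)₁ = (0.8077, -1.3077).

(0.8077, -1.3077)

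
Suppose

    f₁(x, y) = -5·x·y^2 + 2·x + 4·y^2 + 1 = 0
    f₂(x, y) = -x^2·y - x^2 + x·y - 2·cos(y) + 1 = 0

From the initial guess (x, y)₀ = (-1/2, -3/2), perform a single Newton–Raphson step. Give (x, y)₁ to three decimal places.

(-0.966, -0.529)

At (-1/2, -3/2): F = (14.625, 1.73353).
Jacobian J = [[-5·y^2 + 2, -10·x·y + 8·y], [-2·x·y - 2·x + y, -x^2 + x + 2·sin(y)]].
At the point, J = [[-9.250, -19.500], [-2.000, -2.74499]] (det J = -13.60884).
Solving J·Δ = −F gives Δ = (-0.466, 0.971).
Then the next iterate is (x, y)₁ = (-0.966, -0.529).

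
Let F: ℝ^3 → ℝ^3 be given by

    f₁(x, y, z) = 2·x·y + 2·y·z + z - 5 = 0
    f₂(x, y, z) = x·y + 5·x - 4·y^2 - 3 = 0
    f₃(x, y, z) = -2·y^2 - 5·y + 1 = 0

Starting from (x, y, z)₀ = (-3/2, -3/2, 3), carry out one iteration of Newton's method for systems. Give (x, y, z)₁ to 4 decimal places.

At (-3/2, -3/2, 3): F = (-6.5000, -17.2500, 4.0000).
Jacobian J = [[2·y, 2·x + 2·z, 2·y + 1], [y + 5, x - 8·y, 0], [0, -4·y - 5, 0]].
At the point, J = [[-3.0000, 3.0000, -2.0000], [3.5000, 10.5000, 0.0000], [0.0000, 1.0000, 0.0000]] (det J = -7.0000).
Solving J·Δ = −F gives Δ = (16.9286, -4.0000, -34.6429).
Then the next iterate is (x, y, z)₁ = (15.4286, -5.5000, -31.6429).

(15.4286, -5.5000, -31.6429)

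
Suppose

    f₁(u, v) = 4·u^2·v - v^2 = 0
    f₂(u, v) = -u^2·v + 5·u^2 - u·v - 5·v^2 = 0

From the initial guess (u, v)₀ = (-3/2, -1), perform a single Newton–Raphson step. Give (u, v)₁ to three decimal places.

At (-3/2, -1): F = (-10.000, 7.000).
Jacobian J = [[8·u·v, 4·u^2 - 2·v], [-2·u·v + 10·u - v, -u^2 - u - 10·v]].
At the point, J = [[12.000, 11.000], [-17.000, 9.250]] (det J = 298.000).
Solving J·Δ = −F gives Δ = (0.569, 0.289).
Then the next iterate is (u, v)₁ = (-0.931, -0.711).

(-0.931, -0.711)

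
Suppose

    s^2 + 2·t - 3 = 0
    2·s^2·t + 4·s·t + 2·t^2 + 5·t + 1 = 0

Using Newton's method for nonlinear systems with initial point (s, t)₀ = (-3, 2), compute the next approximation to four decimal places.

At (-3, 2): F = (10.0000, 31.0000).
Jacobian J = [[2·s, 2], [4·s·t + 4·t, 2·s^2 + 4·s + 4·t + 5]].
At the point, J = [[-6.0000, 2.0000], [-16.0000, 19.0000]] (det J = -82.0000).
Solving J·Δ = −F gives Δ = (1.5610, -0.3171).
Then the next iterate is (s, t)₁ = (-1.4390, 1.6829).

(-1.4390, 1.6829)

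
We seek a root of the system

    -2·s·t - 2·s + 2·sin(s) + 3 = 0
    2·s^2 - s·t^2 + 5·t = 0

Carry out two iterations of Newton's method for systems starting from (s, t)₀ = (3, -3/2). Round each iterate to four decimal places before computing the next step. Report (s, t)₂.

(-10.7424, 4.6431)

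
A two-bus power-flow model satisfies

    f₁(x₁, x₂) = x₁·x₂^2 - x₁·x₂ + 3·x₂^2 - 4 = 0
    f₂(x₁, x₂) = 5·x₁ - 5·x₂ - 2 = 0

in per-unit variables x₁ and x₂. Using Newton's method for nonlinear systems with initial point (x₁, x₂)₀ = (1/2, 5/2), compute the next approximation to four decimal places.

(1.6651, 1.2651)

At (1/2, 5/2): F = (16.6250, -12.0000).
Jacobian J = [[x₂^2 - x₂, 2·x₁·x₂ - x₁ + 6·x₂], [5, -5]].
At the point, J = [[3.7500, 17.0000], [5.0000, -5.0000]] (det J = -103.7500).
Solving J·Δ = −F gives Δ = (1.1651, -1.2349).
Then the next iterate is (x₁, x₂)₁ = (1.6651, 1.2651).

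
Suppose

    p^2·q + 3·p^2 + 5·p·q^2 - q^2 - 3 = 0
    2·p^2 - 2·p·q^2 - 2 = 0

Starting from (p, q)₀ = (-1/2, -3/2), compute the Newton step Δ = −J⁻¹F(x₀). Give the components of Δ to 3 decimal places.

(-0.577, 1.500)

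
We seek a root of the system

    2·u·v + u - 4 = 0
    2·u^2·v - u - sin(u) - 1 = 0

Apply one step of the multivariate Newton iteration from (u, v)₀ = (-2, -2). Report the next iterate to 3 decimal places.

(-0.928, -2.304)

At (-2, -2): F = (2.000, -14.09070).
Jacobian J = [[2·v + 1, 2·u], [4·u·v - cos(u) - 1, 2·u^2]].
At the point, J = [[-3.000, -4.000], [15.41615, 8.000]] (det J = 37.66459).
Solving J·Δ = −F gives Δ = (1.072, -0.304).
Then the next iterate is (u, v)₁ = (-0.928, -2.304).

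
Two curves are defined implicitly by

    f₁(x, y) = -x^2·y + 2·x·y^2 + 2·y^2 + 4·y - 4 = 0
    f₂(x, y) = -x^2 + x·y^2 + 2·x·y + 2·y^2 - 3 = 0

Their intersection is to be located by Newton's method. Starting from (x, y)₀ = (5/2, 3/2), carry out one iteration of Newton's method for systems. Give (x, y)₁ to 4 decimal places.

At (5/2, 3/2): F = (8.3750, 8.3750).
Jacobian J = [[-2·x·y + 2·y^2, -x^2 + 4·x·y + 4·y + 4], [-2·x + y^2 + 2·y, 2·x·y + 2·x + 4·y]].
At the point, J = [[-3.0000, 18.7500], [0.2500, 18.5000]] (det J = -60.1875).
Solving J·Δ = −F gives Δ = (-0.0348, -0.4522).
Then the next iterate is (x, y)₁ = (2.4652, 1.0478).

(2.4652, 1.0478)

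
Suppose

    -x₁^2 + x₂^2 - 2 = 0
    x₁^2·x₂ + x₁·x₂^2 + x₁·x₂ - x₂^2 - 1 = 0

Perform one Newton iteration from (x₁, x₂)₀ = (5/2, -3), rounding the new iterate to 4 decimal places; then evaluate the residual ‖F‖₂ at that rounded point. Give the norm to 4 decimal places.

At (5/2, -3): F = (0.7500, -13.7500).
Jacobian J = [[-2·x₁, 2·x₂], [2·x₁·x₂ + x₂^2 + x₂, x₁^2 + 2·x₁·x₂ + x₁ - 2·x₂]].
At the point, J = [[-5.0000, -6.0000], [-9.0000, -0.2500]] (det J = -52.7500).
Solving J·Δ = −F gives Δ = (-1.5675, 1.4313).
Then the next iterate is (x₁, x₂)₁ = (0.9325, -1.5687).
Re-evaluating at (0.9325, -1.5687): F = (-0.408737, -3.992991), so ‖F‖₂ = 4.0139.

4.0139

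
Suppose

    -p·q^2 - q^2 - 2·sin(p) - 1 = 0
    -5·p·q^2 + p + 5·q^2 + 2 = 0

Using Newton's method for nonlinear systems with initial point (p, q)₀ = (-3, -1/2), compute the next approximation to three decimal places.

(-2.648, -0.304)

At (-3, -1/2): F = (-0.21776, 4.000).
Jacobian J = [[-q^2 - 2·cos(p), -2·p·q - 2·q], [-5·q^2 + 1, -10·p·q + 10·q]].
At the point, J = [[1.72998, -2.000], [-0.250, -20.000]] (det J = -35.09970).
Solving J·Δ = −F gives Δ = (0.352, 0.196).
Then the next iterate is (p, q)₁ = (-2.648, -0.304).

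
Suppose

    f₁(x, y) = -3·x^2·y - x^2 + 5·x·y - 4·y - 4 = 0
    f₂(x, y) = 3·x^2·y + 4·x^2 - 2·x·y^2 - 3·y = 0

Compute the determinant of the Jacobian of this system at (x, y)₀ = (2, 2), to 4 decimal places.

318.0000

J = [[-6·x·y - 2·x + 5·y, -3·x^2 + 5·x - 4], [6·x·y + 8·x - 2·y^2, 3·x^2 - 4·x·y - 3]].
At the point, J = [[-18.0000, -6.0000], [32.0000, -7.0000]].
det J = 318.0000.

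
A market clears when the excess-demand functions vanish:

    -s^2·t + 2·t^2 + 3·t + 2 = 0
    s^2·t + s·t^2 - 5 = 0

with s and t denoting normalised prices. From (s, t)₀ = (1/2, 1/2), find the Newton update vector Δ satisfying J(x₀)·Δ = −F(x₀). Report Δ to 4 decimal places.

At (1/2, 1/2): F = (3.8750, -4.7500).
Jacobian J = [[-2·s·t, -s^2 + 4·t + 3], [2·s·t + t^2, s^2 + 2·s·t]].
At the point, J = [[-0.5000, 4.7500], [0.7500, 0.7500]] (det J = -3.9375).
Solving J·Δ = −F gives Δ = (6.4683, -0.1349).

(6.4683, -0.1349)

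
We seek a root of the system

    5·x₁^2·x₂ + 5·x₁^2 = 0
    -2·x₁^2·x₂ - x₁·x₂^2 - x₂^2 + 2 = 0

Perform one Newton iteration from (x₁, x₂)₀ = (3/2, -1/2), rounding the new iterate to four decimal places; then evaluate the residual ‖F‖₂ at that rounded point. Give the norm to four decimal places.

At (3/2, -1/2): F = (5.6250, 3.6250).
Jacobian J = [[10·x₁·x₂ + 10·x₁, 5·x₁^2], [-4·x₁·x₂ - x₂^2, -2·x₁^2 - 2·x₁·x₂ - 2·x₂]].
At the point, J = [[7.5000, 11.2500], [2.7500, -2.0000]] (det J = -45.9375).
Solving J·Δ = −F gives Δ = (-1.1327, 0.2551).
Then the next iterate is (x₁, x₂)₁ = (0.3673, -0.2449).
Re-evaluating at (0.3673, -0.2449): F = (0.509350, 1.984073), so ‖F‖₂ = 2.0484.

2.0484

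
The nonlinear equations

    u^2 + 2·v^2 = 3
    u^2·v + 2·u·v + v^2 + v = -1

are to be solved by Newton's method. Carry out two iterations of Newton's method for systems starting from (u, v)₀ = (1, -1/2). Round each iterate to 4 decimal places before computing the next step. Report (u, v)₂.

(2.0059, 1.2968)

At (1, -1/2): F = (-1.5000, -0.7500).
Jacobian J = [[2·u, 4·v], [2·u·v + 2·v, u^2 + 2·u + 2·v + 1]].
At the point, J = [[2.0000, -2.0000], [-2.0000, 3.0000]] (det J = 2.0000).
Solving J·Δ = −F gives Δ = (3.0000, 2.2500).
Then the next iterate is (u, v)₁ = (4.0000, 1.7500).
Round to (4.0000, 1.7500) and repeat: F = (19.1250, 47.8125), J = [[8.0000, 7.0000], [17.5000, 28.5000]].
Δ = (-1.9941, -0.4532), so (u, v)₂ = (2.0059, 1.2968).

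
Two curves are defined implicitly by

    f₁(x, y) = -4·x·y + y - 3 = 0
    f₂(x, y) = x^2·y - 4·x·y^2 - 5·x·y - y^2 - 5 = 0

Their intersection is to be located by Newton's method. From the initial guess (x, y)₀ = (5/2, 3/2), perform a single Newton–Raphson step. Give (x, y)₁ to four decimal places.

(0.5874, 0.9417)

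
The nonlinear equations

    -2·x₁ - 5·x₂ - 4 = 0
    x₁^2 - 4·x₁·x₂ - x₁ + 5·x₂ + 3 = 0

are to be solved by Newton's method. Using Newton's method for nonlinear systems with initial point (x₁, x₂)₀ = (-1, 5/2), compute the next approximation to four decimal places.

At (-1, 5/2): F = (-14.5000, 27.5000).
Jacobian J = [[-2, -5], [2·x₁ - 4·x₂ - 1, -4·x₁ + 5]].
At the point, J = [[-2.0000, -5.0000], [-13.0000, 9.0000]] (det J = -83.0000).
Solving J·Δ = −F gives Δ = (0.0843, -2.9337).
Then the next iterate is (x₁, x₂)₁ = (-0.9157, -0.4337).

(-0.9157, -0.4337)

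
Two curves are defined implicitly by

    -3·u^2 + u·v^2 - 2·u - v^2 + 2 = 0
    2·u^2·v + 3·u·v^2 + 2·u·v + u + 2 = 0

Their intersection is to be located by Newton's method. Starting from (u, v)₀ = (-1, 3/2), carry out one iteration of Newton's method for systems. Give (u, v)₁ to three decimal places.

At (-1, 3/2): F = (-3.500, -5.750).
Jacobian J = [[-6·u + v^2 - 2, 2·u·v - 2·v], [4·u·v + 3·v^2 + 2·v + 1, 2·u^2 + 6·u·v + 2·u]].
At the point, J = [[6.250, -6.000], [4.750, -9.000]] (det J = -27.750).
Solving J·Δ = −F gives Δ = (-0.108, -0.696).
Then the next iterate is (u, v)₁ = (-1.108, 0.804).

(-1.108, 0.804)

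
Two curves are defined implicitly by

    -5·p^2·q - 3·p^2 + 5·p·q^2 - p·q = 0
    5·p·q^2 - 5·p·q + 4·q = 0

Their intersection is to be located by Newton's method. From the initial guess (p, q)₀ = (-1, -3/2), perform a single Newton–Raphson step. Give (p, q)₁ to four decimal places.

At (-1, -3/2): F = (-8.2500, -24.7500).
Jacobian J = [[-10·p·q - 6·p + 5·q^2 - q, -5·p^2 + 10·p·q - p], [5·q^2 - 5·q, 10·p·q - 5·p + 4]].
At the point, J = [[3.7500, 11.0000], [18.7500, 24.0000]] (det J = -116.2500).
Solving J·Δ = −F gives Δ = (0.6387, 0.5323).
Then the next iterate is (p, q)₁ = (-0.3613, -0.9677).

(-0.3613, -0.9677)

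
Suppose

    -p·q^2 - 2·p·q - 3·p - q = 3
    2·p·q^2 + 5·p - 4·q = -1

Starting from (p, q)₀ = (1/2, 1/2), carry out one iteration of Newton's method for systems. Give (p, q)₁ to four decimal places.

(-0.3019, -0.3868)

At (1/2, 1/2): F = (-5.6250, 1.7500).
Jacobian J = [[-q^2 - 2·q - 3, -2·p·q - 2·p - 1], [2·q^2 + 5, 4·p·q - 4]].
At the point, J = [[-4.2500, -2.5000], [5.5000, -3.0000]] (det J = 26.5000).
Solving J·Δ = −F gives Δ = (-0.8019, -0.8868).
Then the next iterate is (p, q)₁ = (-0.3019, -0.3868).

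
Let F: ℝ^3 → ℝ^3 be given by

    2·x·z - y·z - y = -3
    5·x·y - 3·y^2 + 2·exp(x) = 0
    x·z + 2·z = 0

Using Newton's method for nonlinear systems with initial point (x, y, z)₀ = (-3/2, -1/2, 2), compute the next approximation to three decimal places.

(-1.578, 0.302, 0.313)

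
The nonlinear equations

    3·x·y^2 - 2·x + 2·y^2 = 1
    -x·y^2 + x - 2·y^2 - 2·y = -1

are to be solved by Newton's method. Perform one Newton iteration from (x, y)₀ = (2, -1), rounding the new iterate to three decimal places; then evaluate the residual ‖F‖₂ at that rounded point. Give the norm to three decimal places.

6.233

At (2, -1): F = (3.000, 1.000).
Jacobian J = [[3·y^2 - 2, 6·x·y + 4·y], [-y^2 + 1, -2·x·y - 4·y - 2]].
At the point, J = [[1.000, -16.000], [0.000, 6.000]] (det J = 6.000).
Solving J·Δ = −F gives Δ = (-5.667, -0.167).
Then the next iterate is (x, y)₁ = (-3.667, -1.167).
Re-evaluating at (-3.667, -1.167): F = (-5.92436, 1.93727), so ‖F‖₂ = 6.233.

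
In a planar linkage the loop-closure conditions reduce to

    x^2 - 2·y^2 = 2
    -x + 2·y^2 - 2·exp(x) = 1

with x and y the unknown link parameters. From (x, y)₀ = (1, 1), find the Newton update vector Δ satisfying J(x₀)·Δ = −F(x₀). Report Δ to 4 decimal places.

(-1.9016, -1.7008)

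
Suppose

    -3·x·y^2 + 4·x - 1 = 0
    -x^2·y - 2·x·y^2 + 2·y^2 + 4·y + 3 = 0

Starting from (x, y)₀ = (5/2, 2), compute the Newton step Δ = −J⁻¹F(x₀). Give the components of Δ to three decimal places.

(-0.248, -0.634)

At (5/2, 2): F = (-21.000, -13.500).
Jacobian J = [[-3·y^2 + 4, -6·x·y], [-2·x·y - 2·y^2, -x^2 - 4·x·y + 4·y + 4]].
At the point, J = [[-8.000, -30.000], [-18.000, -14.250]] (det J = -426.000).
Solving J·Δ = −F gives Δ = (-0.248, -0.634).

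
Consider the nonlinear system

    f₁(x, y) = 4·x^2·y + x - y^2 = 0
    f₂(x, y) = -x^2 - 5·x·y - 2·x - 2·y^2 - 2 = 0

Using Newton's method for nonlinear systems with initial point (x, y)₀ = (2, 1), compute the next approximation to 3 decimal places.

At (2, 1): F = (17.000, -22.000).
Jacobian J = [[8·x·y + 1, 4·x^2 - 2·y], [-2·x - 5·y - 2, -5·x - 4·y]].
At the point, J = [[17.000, 14.000], [-11.000, -14.000]] (det J = -84.000).
Solving J·Δ = −F gives Δ = (0.833, -2.226).
Then the next iterate is (x, y)₁ = (2.833, -1.226).

(2.833, -1.226)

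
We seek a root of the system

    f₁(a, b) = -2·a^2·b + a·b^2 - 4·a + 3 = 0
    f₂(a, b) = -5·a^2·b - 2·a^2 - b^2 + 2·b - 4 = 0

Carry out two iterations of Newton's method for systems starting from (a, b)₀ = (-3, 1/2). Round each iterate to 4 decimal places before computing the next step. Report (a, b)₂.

(0.4915, 2.9164)

At (-3, 1/2): F = (5.2500, -43.7500).
Jacobian J = [[-4·a·b + b^2 - 4, -2·a^2 + 2·a·b], [-10·a·b - 4·a, -5·a^2 - 2·b + 2]].
At the point, J = [[2.2500, -21.0000], [27.0000, -44.0000]] (det J = 468.0000).
Solving J·Δ = −F gives Δ = (2.4567, 0.5132).
Then the next iterate is (a, b)₁ = (-0.5433, 1.0132).
Round to (-0.5433, 1.0132) and repeat: F = (4.017320, -5.085880), J = [[-0.771540, -1.691293], [7.677916, -1.502274]].
Δ = (1.0348, 1.9032), so (a, b)₂ = (0.4915, 2.9164).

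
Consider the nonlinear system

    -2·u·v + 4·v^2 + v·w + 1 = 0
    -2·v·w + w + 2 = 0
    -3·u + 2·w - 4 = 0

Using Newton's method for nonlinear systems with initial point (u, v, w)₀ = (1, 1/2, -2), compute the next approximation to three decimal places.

At (1, 1/2, -2): F = (0.000, 2.000, -11.000).
Jacobian J = [[-2·v, -2·u + 8·v + w, v], [0, -2·w, -2·v + 1], [-3, 0, 2]].
At the point, J = [[-1.000, 0.000, 0.500], [0.000, 4.000, 0.000], [-3.000, 0.000, 2.000]] (det J = -2.000).
Solving J·Δ = −F gives Δ = (11.000, -0.500, 22.000).
Then the next iterate is (u, v, w)₁ = (12.000, 0.000, 20.000).

(12.000, 0.000, 20.000)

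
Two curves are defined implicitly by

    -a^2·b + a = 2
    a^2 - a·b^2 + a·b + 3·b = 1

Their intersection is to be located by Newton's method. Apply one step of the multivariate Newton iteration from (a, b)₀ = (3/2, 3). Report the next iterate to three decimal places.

At (3/2, 3): F = (-7.250, 1.250).
Jacobian J = [[-2·a·b + 1, -a^2], [2·a - b^2 + b, -2·a·b + a + 3]].
At the point, J = [[-8.000, -2.250], [-3.000, -4.500]] (det J = 29.250).
Solving J·Δ = −F gives Δ = (-1.212, 1.085).
Then the next iterate is (a, b)₁ = (0.288, 4.085).

(0.288, 4.085)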